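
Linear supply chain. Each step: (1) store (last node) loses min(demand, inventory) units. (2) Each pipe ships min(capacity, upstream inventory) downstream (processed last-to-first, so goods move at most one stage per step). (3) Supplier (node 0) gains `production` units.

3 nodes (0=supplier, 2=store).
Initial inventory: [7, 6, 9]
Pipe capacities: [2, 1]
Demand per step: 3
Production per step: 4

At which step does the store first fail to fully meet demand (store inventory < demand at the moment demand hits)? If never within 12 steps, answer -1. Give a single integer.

Step 1: demand=3,sold=3 ship[1->2]=1 ship[0->1]=2 prod=4 -> [9 7 7]
Step 2: demand=3,sold=3 ship[1->2]=1 ship[0->1]=2 prod=4 -> [11 8 5]
Step 3: demand=3,sold=3 ship[1->2]=1 ship[0->1]=2 prod=4 -> [13 9 3]
Step 4: demand=3,sold=3 ship[1->2]=1 ship[0->1]=2 prod=4 -> [15 10 1]
Step 5: demand=3,sold=1 ship[1->2]=1 ship[0->1]=2 prod=4 -> [17 11 1]
Step 6: demand=3,sold=1 ship[1->2]=1 ship[0->1]=2 prod=4 -> [19 12 1]
Step 7: demand=3,sold=1 ship[1->2]=1 ship[0->1]=2 prod=4 -> [21 13 1]
Step 8: demand=3,sold=1 ship[1->2]=1 ship[0->1]=2 prod=4 -> [23 14 1]
Step 9: demand=3,sold=1 ship[1->2]=1 ship[0->1]=2 prod=4 -> [25 15 1]
Step 10: demand=3,sold=1 ship[1->2]=1 ship[0->1]=2 prod=4 -> [27 16 1]
Step 11: demand=3,sold=1 ship[1->2]=1 ship[0->1]=2 prod=4 -> [29 17 1]
Step 12: demand=3,sold=1 ship[1->2]=1 ship[0->1]=2 prod=4 -> [31 18 1]
First stockout at step 5

5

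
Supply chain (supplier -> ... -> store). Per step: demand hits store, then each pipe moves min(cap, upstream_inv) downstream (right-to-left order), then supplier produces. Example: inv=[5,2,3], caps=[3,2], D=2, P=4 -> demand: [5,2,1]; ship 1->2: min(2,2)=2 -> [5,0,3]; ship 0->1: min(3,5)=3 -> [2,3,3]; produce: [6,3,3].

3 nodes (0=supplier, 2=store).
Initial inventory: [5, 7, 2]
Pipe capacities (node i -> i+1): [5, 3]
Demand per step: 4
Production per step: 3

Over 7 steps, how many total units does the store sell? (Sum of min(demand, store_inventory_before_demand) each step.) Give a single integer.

Step 1: sold=2 (running total=2) -> [3 9 3]
Step 2: sold=3 (running total=5) -> [3 9 3]
Step 3: sold=3 (running total=8) -> [3 9 3]
Step 4: sold=3 (running total=11) -> [3 9 3]
Step 5: sold=3 (running total=14) -> [3 9 3]
Step 6: sold=3 (running total=17) -> [3 9 3]
Step 7: sold=3 (running total=20) -> [3 9 3]

Answer: 20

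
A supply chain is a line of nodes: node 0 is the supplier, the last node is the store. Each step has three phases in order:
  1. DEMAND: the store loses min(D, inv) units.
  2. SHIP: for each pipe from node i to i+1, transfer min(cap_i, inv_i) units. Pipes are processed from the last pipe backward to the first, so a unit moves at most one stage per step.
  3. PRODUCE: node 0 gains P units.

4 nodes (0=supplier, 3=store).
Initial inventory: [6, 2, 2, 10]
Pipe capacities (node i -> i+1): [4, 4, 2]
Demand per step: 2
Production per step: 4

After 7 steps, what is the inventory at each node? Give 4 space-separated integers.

Step 1: demand=2,sold=2 ship[2->3]=2 ship[1->2]=2 ship[0->1]=4 prod=4 -> inv=[6 4 2 10]
Step 2: demand=2,sold=2 ship[2->3]=2 ship[1->2]=4 ship[0->1]=4 prod=4 -> inv=[6 4 4 10]
Step 3: demand=2,sold=2 ship[2->3]=2 ship[1->2]=4 ship[0->1]=4 prod=4 -> inv=[6 4 6 10]
Step 4: demand=2,sold=2 ship[2->3]=2 ship[1->2]=4 ship[0->1]=4 prod=4 -> inv=[6 4 8 10]
Step 5: demand=2,sold=2 ship[2->3]=2 ship[1->2]=4 ship[0->1]=4 prod=4 -> inv=[6 4 10 10]
Step 6: demand=2,sold=2 ship[2->3]=2 ship[1->2]=4 ship[0->1]=4 prod=4 -> inv=[6 4 12 10]
Step 7: demand=2,sold=2 ship[2->3]=2 ship[1->2]=4 ship[0->1]=4 prod=4 -> inv=[6 4 14 10]

6 4 14 10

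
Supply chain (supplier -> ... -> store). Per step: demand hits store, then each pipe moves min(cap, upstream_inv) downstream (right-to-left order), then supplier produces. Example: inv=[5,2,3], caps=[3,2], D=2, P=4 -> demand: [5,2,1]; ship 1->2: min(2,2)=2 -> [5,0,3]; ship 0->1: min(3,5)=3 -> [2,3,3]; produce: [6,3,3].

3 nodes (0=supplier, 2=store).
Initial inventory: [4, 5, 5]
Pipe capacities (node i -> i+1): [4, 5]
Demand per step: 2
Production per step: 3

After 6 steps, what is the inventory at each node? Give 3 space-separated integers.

Step 1: demand=2,sold=2 ship[1->2]=5 ship[0->1]=4 prod=3 -> inv=[3 4 8]
Step 2: demand=2,sold=2 ship[1->2]=4 ship[0->1]=3 prod=3 -> inv=[3 3 10]
Step 3: demand=2,sold=2 ship[1->2]=3 ship[0->1]=3 prod=3 -> inv=[3 3 11]
Step 4: demand=2,sold=2 ship[1->2]=3 ship[0->1]=3 prod=3 -> inv=[3 3 12]
Step 5: demand=2,sold=2 ship[1->2]=3 ship[0->1]=3 prod=3 -> inv=[3 3 13]
Step 6: demand=2,sold=2 ship[1->2]=3 ship[0->1]=3 prod=3 -> inv=[3 3 14]

3 3 14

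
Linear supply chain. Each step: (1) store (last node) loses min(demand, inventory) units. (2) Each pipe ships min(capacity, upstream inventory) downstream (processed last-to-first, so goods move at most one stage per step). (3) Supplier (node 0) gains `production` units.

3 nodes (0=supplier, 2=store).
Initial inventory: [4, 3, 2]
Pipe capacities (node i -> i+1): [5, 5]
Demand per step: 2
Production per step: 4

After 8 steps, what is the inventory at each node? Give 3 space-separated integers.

Step 1: demand=2,sold=2 ship[1->2]=3 ship[0->1]=4 prod=4 -> inv=[4 4 3]
Step 2: demand=2,sold=2 ship[1->2]=4 ship[0->1]=4 prod=4 -> inv=[4 4 5]
Step 3: demand=2,sold=2 ship[1->2]=4 ship[0->1]=4 prod=4 -> inv=[4 4 7]
Step 4: demand=2,sold=2 ship[1->2]=4 ship[0->1]=4 prod=4 -> inv=[4 4 9]
Step 5: demand=2,sold=2 ship[1->2]=4 ship[0->1]=4 prod=4 -> inv=[4 4 11]
Step 6: demand=2,sold=2 ship[1->2]=4 ship[0->1]=4 prod=4 -> inv=[4 4 13]
Step 7: demand=2,sold=2 ship[1->2]=4 ship[0->1]=4 prod=4 -> inv=[4 4 15]
Step 8: demand=2,sold=2 ship[1->2]=4 ship[0->1]=4 prod=4 -> inv=[4 4 17]

4 4 17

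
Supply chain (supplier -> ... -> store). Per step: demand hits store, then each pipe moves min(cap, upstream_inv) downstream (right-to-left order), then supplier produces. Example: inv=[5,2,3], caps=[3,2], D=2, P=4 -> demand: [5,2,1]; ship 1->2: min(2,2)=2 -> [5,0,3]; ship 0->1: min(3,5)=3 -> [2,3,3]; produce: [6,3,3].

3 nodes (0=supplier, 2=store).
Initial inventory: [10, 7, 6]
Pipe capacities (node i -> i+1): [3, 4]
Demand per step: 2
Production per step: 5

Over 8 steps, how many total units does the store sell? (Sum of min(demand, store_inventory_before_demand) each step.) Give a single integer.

Step 1: sold=2 (running total=2) -> [12 6 8]
Step 2: sold=2 (running total=4) -> [14 5 10]
Step 3: sold=2 (running total=6) -> [16 4 12]
Step 4: sold=2 (running total=8) -> [18 3 14]
Step 5: sold=2 (running total=10) -> [20 3 15]
Step 6: sold=2 (running total=12) -> [22 3 16]
Step 7: sold=2 (running total=14) -> [24 3 17]
Step 8: sold=2 (running total=16) -> [26 3 18]

Answer: 16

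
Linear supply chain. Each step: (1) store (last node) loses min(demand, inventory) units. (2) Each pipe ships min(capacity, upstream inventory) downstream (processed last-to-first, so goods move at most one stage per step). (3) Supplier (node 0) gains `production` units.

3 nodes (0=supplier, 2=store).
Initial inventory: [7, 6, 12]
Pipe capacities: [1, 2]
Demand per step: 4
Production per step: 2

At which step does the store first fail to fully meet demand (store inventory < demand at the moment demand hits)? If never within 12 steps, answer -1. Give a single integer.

Step 1: demand=4,sold=4 ship[1->2]=2 ship[0->1]=1 prod=2 -> [8 5 10]
Step 2: demand=4,sold=4 ship[1->2]=2 ship[0->1]=1 prod=2 -> [9 4 8]
Step 3: demand=4,sold=4 ship[1->2]=2 ship[0->1]=1 prod=2 -> [10 3 6]
Step 4: demand=4,sold=4 ship[1->2]=2 ship[0->1]=1 prod=2 -> [11 2 4]
Step 5: demand=4,sold=4 ship[1->2]=2 ship[0->1]=1 prod=2 -> [12 1 2]
Step 6: demand=4,sold=2 ship[1->2]=1 ship[0->1]=1 prod=2 -> [13 1 1]
Step 7: demand=4,sold=1 ship[1->2]=1 ship[0->1]=1 prod=2 -> [14 1 1]
Step 8: demand=4,sold=1 ship[1->2]=1 ship[0->1]=1 prod=2 -> [15 1 1]
Step 9: demand=4,sold=1 ship[1->2]=1 ship[0->1]=1 prod=2 -> [16 1 1]
Step 10: demand=4,sold=1 ship[1->2]=1 ship[0->1]=1 prod=2 -> [17 1 1]
Step 11: demand=4,sold=1 ship[1->2]=1 ship[0->1]=1 prod=2 -> [18 1 1]
Step 12: demand=4,sold=1 ship[1->2]=1 ship[0->1]=1 prod=2 -> [19 1 1]
First stockout at step 6

6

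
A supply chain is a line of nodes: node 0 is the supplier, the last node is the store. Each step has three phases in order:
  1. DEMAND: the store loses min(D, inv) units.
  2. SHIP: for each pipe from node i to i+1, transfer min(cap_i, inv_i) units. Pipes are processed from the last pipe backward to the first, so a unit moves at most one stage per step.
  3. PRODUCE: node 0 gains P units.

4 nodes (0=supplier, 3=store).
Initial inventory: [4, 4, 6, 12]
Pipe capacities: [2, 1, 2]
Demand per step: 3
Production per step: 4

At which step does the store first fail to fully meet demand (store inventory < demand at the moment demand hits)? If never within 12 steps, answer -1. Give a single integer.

Step 1: demand=3,sold=3 ship[2->3]=2 ship[1->2]=1 ship[0->1]=2 prod=4 -> [6 5 5 11]
Step 2: demand=3,sold=3 ship[2->3]=2 ship[1->2]=1 ship[0->1]=2 prod=4 -> [8 6 4 10]
Step 3: demand=3,sold=3 ship[2->3]=2 ship[1->2]=1 ship[0->1]=2 prod=4 -> [10 7 3 9]
Step 4: demand=3,sold=3 ship[2->3]=2 ship[1->2]=1 ship[0->1]=2 prod=4 -> [12 8 2 8]
Step 5: demand=3,sold=3 ship[2->3]=2 ship[1->2]=1 ship[0->1]=2 prod=4 -> [14 9 1 7]
Step 6: demand=3,sold=3 ship[2->3]=1 ship[1->2]=1 ship[0->1]=2 prod=4 -> [16 10 1 5]
Step 7: demand=3,sold=3 ship[2->3]=1 ship[1->2]=1 ship[0->1]=2 prod=4 -> [18 11 1 3]
Step 8: demand=3,sold=3 ship[2->3]=1 ship[1->2]=1 ship[0->1]=2 prod=4 -> [20 12 1 1]
Step 9: demand=3,sold=1 ship[2->3]=1 ship[1->2]=1 ship[0->1]=2 prod=4 -> [22 13 1 1]
Step 10: demand=3,sold=1 ship[2->3]=1 ship[1->2]=1 ship[0->1]=2 prod=4 -> [24 14 1 1]
Step 11: demand=3,sold=1 ship[2->3]=1 ship[1->2]=1 ship[0->1]=2 prod=4 -> [26 15 1 1]
Step 12: demand=3,sold=1 ship[2->3]=1 ship[1->2]=1 ship[0->1]=2 prod=4 -> [28 16 1 1]
First stockout at step 9

9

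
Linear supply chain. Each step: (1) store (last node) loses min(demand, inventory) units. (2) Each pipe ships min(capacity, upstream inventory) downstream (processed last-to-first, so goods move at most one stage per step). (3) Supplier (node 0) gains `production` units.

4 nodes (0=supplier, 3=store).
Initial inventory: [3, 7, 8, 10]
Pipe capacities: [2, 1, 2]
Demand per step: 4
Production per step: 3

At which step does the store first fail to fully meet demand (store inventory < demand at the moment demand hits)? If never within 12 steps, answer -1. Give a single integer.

Step 1: demand=4,sold=4 ship[2->3]=2 ship[1->2]=1 ship[0->1]=2 prod=3 -> [4 8 7 8]
Step 2: demand=4,sold=4 ship[2->3]=2 ship[1->2]=1 ship[0->1]=2 prod=3 -> [5 9 6 6]
Step 3: demand=4,sold=4 ship[2->3]=2 ship[1->2]=1 ship[0->1]=2 prod=3 -> [6 10 5 4]
Step 4: demand=4,sold=4 ship[2->3]=2 ship[1->2]=1 ship[0->1]=2 prod=3 -> [7 11 4 2]
Step 5: demand=4,sold=2 ship[2->3]=2 ship[1->2]=1 ship[0->1]=2 prod=3 -> [8 12 3 2]
Step 6: demand=4,sold=2 ship[2->3]=2 ship[1->2]=1 ship[0->1]=2 prod=3 -> [9 13 2 2]
Step 7: demand=4,sold=2 ship[2->3]=2 ship[1->2]=1 ship[0->1]=2 prod=3 -> [10 14 1 2]
Step 8: demand=4,sold=2 ship[2->3]=1 ship[1->2]=1 ship[0->1]=2 prod=3 -> [11 15 1 1]
Step 9: demand=4,sold=1 ship[2->3]=1 ship[1->2]=1 ship[0->1]=2 prod=3 -> [12 16 1 1]
Step 10: demand=4,sold=1 ship[2->3]=1 ship[1->2]=1 ship[0->1]=2 prod=3 -> [13 17 1 1]
Step 11: demand=4,sold=1 ship[2->3]=1 ship[1->2]=1 ship[0->1]=2 prod=3 -> [14 18 1 1]
Step 12: demand=4,sold=1 ship[2->3]=1 ship[1->2]=1 ship[0->1]=2 prod=3 -> [15 19 1 1]
First stockout at step 5

5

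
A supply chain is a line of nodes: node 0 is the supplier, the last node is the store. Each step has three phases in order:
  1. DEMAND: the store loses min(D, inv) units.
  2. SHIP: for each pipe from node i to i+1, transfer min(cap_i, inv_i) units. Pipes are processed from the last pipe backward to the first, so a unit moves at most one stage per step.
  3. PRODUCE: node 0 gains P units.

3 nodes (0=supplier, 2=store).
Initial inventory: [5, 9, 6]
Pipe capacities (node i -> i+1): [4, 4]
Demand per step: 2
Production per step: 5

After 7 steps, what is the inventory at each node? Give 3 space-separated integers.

Step 1: demand=2,sold=2 ship[1->2]=4 ship[0->1]=4 prod=5 -> inv=[6 9 8]
Step 2: demand=2,sold=2 ship[1->2]=4 ship[0->1]=4 prod=5 -> inv=[7 9 10]
Step 3: demand=2,sold=2 ship[1->2]=4 ship[0->1]=4 prod=5 -> inv=[8 9 12]
Step 4: demand=2,sold=2 ship[1->2]=4 ship[0->1]=4 prod=5 -> inv=[9 9 14]
Step 5: demand=2,sold=2 ship[1->2]=4 ship[0->1]=4 prod=5 -> inv=[10 9 16]
Step 6: demand=2,sold=2 ship[1->2]=4 ship[0->1]=4 prod=5 -> inv=[11 9 18]
Step 7: demand=2,sold=2 ship[1->2]=4 ship[0->1]=4 prod=5 -> inv=[12 9 20]

12 9 20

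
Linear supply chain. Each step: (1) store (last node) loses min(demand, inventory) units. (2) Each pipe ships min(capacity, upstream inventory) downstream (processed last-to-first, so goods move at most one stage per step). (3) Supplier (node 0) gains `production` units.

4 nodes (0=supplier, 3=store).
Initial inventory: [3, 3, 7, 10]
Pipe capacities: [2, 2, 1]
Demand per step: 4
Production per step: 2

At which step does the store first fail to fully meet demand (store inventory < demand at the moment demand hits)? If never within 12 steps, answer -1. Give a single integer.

Step 1: demand=4,sold=4 ship[2->3]=1 ship[1->2]=2 ship[0->1]=2 prod=2 -> [3 3 8 7]
Step 2: demand=4,sold=4 ship[2->3]=1 ship[1->2]=2 ship[0->1]=2 prod=2 -> [3 3 9 4]
Step 3: demand=4,sold=4 ship[2->3]=1 ship[1->2]=2 ship[0->1]=2 prod=2 -> [3 3 10 1]
Step 4: demand=4,sold=1 ship[2->3]=1 ship[1->2]=2 ship[0->1]=2 prod=2 -> [3 3 11 1]
Step 5: demand=4,sold=1 ship[2->3]=1 ship[1->2]=2 ship[0->1]=2 prod=2 -> [3 3 12 1]
Step 6: demand=4,sold=1 ship[2->3]=1 ship[1->2]=2 ship[0->1]=2 prod=2 -> [3 3 13 1]
Step 7: demand=4,sold=1 ship[2->3]=1 ship[1->2]=2 ship[0->1]=2 prod=2 -> [3 3 14 1]
Step 8: demand=4,sold=1 ship[2->3]=1 ship[1->2]=2 ship[0->1]=2 prod=2 -> [3 3 15 1]
Step 9: demand=4,sold=1 ship[2->3]=1 ship[1->2]=2 ship[0->1]=2 prod=2 -> [3 3 16 1]
Step 10: demand=4,sold=1 ship[2->3]=1 ship[1->2]=2 ship[0->1]=2 prod=2 -> [3 3 17 1]
Step 11: demand=4,sold=1 ship[2->3]=1 ship[1->2]=2 ship[0->1]=2 prod=2 -> [3 3 18 1]
Step 12: demand=4,sold=1 ship[2->3]=1 ship[1->2]=2 ship[0->1]=2 prod=2 -> [3 3 19 1]
First stockout at step 4

4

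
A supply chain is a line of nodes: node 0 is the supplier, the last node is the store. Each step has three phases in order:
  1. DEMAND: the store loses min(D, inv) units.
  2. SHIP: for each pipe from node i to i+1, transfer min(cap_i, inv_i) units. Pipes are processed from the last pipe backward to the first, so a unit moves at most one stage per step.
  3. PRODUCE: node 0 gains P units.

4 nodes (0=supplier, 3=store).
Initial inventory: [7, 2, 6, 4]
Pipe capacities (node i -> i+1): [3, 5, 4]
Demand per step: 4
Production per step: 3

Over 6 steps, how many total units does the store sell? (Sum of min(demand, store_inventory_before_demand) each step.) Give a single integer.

Step 1: sold=4 (running total=4) -> [7 3 4 4]
Step 2: sold=4 (running total=8) -> [7 3 3 4]
Step 3: sold=4 (running total=12) -> [7 3 3 3]
Step 4: sold=3 (running total=15) -> [7 3 3 3]
Step 5: sold=3 (running total=18) -> [7 3 3 3]
Step 6: sold=3 (running total=21) -> [7 3 3 3]

Answer: 21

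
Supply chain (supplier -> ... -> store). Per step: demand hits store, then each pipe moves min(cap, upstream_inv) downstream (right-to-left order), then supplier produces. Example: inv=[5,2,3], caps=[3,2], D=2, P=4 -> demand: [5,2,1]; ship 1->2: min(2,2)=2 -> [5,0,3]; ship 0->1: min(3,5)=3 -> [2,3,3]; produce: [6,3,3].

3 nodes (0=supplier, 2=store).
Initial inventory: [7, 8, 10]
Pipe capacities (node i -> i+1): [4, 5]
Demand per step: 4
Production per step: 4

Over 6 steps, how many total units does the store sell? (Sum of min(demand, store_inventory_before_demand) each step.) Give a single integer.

Step 1: sold=4 (running total=4) -> [7 7 11]
Step 2: sold=4 (running total=8) -> [7 6 12]
Step 3: sold=4 (running total=12) -> [7 5 13]
Step 4: sold=4 (running total=16) -> [7 4 14]
Step 5: sold=4 (running total=20) -> [7 4 14]
Step 6: sold=4 (running total=24) -> [7 4 14]

Answer: 24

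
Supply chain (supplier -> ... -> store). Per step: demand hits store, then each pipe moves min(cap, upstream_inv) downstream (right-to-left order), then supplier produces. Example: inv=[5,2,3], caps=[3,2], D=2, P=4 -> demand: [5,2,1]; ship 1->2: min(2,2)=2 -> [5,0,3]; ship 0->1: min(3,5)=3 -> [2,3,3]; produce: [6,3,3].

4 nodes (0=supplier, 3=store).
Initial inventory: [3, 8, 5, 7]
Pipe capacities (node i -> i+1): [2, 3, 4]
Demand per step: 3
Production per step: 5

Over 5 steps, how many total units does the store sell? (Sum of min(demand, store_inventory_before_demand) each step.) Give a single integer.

Step 1: sold=3 (running total=3) -> [6 7 4 8]
Step 2: sold=3 (running total=6) -> [9 6 3 9]
Step 3: sold=3 (running total=9) -> [12 5 3 9]
Step 4: sold=3 (running total=12) -> [15 4 3 9]
Step 5: sold=3 (running total=15) -> [18 3 3 9]

Answer: 15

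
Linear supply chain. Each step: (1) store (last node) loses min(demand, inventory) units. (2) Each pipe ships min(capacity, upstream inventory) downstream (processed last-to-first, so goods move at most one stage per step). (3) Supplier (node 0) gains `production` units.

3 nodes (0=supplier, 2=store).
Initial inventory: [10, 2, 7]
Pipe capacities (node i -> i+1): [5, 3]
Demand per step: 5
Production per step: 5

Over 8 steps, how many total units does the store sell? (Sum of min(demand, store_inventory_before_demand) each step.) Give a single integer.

Answer: 27

Derivation:
Step 1: sold=5 (running total=5) -> [10 5 4]
Step 2: sold=4 (running total=9) -> [10 7 3]
Step 3: sold=3 (running total=12) -> [10 9 3]
Step 4: sold=3 (running total=15) -> [10 11 3]
Step 5: sold=3 (running total=18) -> [10 13 3]
Step 6: sold=3 (running total=21) -> [10 15 3]
Step 7: sold=3 (running total=24) -> [10 17 3]
Step 8: sold=3 (running total=27) -> [10 19 3]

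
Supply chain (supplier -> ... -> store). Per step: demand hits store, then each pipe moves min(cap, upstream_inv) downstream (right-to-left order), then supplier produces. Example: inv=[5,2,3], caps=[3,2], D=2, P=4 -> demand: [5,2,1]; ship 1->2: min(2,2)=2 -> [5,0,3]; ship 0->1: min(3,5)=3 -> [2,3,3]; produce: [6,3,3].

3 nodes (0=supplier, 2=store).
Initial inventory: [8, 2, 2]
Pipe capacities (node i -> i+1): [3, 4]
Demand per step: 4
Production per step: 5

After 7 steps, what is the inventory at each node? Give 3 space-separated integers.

Step 1: demand=4,sold=2 ship[1->2]=2 ship[0->1]=3 prod=5 -> inv=[10 3 2]
Step 2: demand=4,sold=2 ship[1->2]=3 ship[0->1]=3 prod=5 -> inv=[12 3 3]
Step 3: demand=4,sold=3 ship[1->2]=3 ship[0->1]=3 prod=5 -> inv=[14 3 3]
Step 4: demand=4,sold=3 ship[1->2]=3 ship[0->1]=3 prod=5 -> inv=[16 3 3]
Step 5: demand=4,sold=3 ship[1->2]=3 ship[0->1]=3 prod=5 -> inv=[18 3 3]
Step 6: demand=4,sold=3 ship[1->2]=3 ship[0->1]=3 prod=5 -> inv=[20 3 3]
Step 7: demand=4,sold=3 ship[1->2]=3 ship[0->1]=3 prod=5 -> inv=[22 3 3]

22 3 3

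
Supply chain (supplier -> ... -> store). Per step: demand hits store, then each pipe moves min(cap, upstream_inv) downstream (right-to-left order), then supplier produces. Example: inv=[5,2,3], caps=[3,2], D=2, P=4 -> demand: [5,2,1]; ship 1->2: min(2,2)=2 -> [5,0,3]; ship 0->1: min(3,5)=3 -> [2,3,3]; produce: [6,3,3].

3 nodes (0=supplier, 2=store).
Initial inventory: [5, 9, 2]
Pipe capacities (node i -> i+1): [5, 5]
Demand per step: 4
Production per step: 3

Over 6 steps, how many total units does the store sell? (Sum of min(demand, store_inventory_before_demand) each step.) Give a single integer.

Answer: 22

Derivation:
Step 1: sold=2 (running total=2) -> [3 9 5]
Step 2: sold=4 (running total=6) -> [3 7 6]
Step 3: sold=4 (running total=10) -> [3 5 7]
Step 4: sold=4 (running total=14) -> [3 3 8]
Step 5: sold=4 (running total=18) -> [3 3 7]
Step 6: sold=4 (running total=22) -> [3 3 6]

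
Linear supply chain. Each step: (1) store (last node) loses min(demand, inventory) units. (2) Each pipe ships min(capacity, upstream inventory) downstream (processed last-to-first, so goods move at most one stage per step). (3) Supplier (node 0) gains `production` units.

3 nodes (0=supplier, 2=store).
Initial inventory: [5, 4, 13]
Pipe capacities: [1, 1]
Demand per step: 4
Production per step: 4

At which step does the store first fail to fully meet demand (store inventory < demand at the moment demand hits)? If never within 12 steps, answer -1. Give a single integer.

Step 1: demand=4,sold=4 ship[1->2]=1 ship[0->1]=1 prod=4 -> [8 4 10]
Step 2: demand=4,sold=4 ship[1->2]=1 ship[0->1]=1 prod=4 -> [11 4 7]
Step 3: demand=4,sold=4 ship[1->2]=1 ship[0->1]=1 prod=4 -> [14 4 4]
Step 4: demand=4,sold=4 ship[1->2]=1 ship[0->1]=1 prod=4 -> [17 4 1]
Step 5: demand=4,sold=1 ship[1->2]=1 ship[0->1]=1 prod=4 -> [20 4 1]
Step 6: demand=4,sold=1 ship[1->2]=1 ship[0->1]=1 prod=4 -> [23 4 1]
Step 7: demand=4,sold=1 ship[1->2]=1 ship[0->1]=1 prod=4 -> [26 4 1]
Step 8: demand=4,sold=1 ship[1->2]=1 ship[0->1]=1 prod=4 -> [29 4 1]
Step 9: demand=4,sold=1 ship[1->2]=1 ship[0->1]=1 prod=4 -> [32 4 1]
Step 10: demand=4,sold=1 ship[1->2]=1 ship[0->1]=1 prod=4 -> [35 4 1]
Step 11: demand=4,sold=1 ship[1->2]=1 ship[0->1]=1 prod=4 -> [38 4 1]
Step 12: demand=4,sold=1 ship[1->2]=1 ship[0->1]=1 prod=4 -> [41 4 1]
First stockout at step 5

5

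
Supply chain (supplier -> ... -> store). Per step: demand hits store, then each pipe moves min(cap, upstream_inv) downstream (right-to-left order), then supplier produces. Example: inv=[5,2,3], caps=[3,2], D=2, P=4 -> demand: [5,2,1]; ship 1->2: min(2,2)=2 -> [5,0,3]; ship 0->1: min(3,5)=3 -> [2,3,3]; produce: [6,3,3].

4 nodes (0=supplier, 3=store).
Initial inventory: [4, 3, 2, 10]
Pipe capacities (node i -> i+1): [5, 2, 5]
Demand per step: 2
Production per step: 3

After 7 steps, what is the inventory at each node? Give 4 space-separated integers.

Step 1: demand=2,sold=2 ship[2->3]=2 ship[1->2]=2 ship[0->1]=4 prod=3 -> inv=[3 5 2 10]
Step 2: demand=2,sold=2 ship[2->3]=2 ship[1->2]=2 ship[0->1]=3 prod=3 -> inv=[3 6 2 10]
Step 3: demand=2,sold=2 ship[2->3]=2 ship[1->2]=2 ship[0->1]=3 prod=3 -> inv=[3 7 2 10]
Step 4: demand=2,sold=2 ship[2->3]=2 ship[1->2]=2 ship[0->1]=3 prod=3 -> inv=[3 8 2 10]
Step 5: demand=2,sold=2 ship[2->3]=2 ship[1->2]=2 ship[0->1]=3 prod=3 -> inv=[3 9 2 10]
Step 6: demand=2,sold=2 ship[2->3]=2 ship[1->2]=2 ship[0->1]=3 prod=3 -> inv=[3 10 2 10]
Step 7: demand=2,sold=2 ship[2->3]=2 ship[1->2]=2 ship[0->1]=3 prod=3 -> inv=[3 11 2 10]

3 11 2 10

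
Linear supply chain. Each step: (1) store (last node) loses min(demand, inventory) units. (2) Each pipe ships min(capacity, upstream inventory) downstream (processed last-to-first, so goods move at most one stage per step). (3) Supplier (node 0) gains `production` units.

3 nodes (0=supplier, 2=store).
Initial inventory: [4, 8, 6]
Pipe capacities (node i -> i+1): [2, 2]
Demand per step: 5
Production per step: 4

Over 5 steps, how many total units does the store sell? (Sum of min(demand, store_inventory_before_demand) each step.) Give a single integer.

Step 1: sold=5 (running total=5) -> [6 8 3]
Step 2: sold=3 (running total=8) -> [8 8 2]
Step 3: sold=2 (running total=10) -> [10 8 2]
Step 4: sold=2 (running total=12) -> [12 8 2]
Step 5: sold=2 (running total=14) -> [14 8 2]

Answer: 14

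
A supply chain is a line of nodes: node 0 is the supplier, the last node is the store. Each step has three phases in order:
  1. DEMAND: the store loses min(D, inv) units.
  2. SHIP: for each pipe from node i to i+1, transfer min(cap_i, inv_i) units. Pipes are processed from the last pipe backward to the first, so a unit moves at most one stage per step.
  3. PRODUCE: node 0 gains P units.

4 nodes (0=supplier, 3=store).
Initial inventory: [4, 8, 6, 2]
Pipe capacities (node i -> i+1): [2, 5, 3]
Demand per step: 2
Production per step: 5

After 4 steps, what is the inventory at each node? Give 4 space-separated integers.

Step 1: demand=2,sold=2 ship[2->3]=3 ship[1->2]=5 ship[0->1]=2 prod=5 -> inv=[7 5 8 3]
Step 2: demand=2,sold=2 ship[2->3]=3 ship[1->2]=5 ship[0->1]=2 prod=5 -> inv=[10 2 10 4]
Step 3: demand=2,sold=2 ship[2->3]=3 ship[1->2]=2 ship[0->1]=2 prod=5 -> inv=[13 2 9 5]
Step 4: demand=2,sold=2 ship[2->3]=3 ship[1->2]=2 ship[0->1]=2 prod=5 -> inv=[16 2 8 6]

16 2 8 6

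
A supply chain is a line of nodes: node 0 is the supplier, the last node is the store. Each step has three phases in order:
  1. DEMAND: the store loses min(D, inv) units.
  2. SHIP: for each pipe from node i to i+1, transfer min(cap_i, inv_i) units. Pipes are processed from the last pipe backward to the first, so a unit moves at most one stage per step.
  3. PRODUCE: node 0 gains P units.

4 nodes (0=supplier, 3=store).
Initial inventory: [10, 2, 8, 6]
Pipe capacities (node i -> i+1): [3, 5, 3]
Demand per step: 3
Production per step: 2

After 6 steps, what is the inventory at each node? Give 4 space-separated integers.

Step 1: demand=3,sold=3 ship[2->3]=3 ship[1->2]=2 ship[0->1]=3 prod=2 -> inv=[9 3 7 6]
Step 2: demand=3,sold=3 ship[2->3]=3 ship[1->2]=3 ship[0->1]=3 prod=2 -> inv=[8 3 7 6]
Step 3: demand=3,sold=3 ship[2->3]=3 ship[1->2]=3 ship[0->1]=3 prod=2 -> inv=[7 3 7 6]
Step 4: demand=3,sold=3 ship[2->3]=3 ship[1->2]=3 ship[0->1]=3 prod=2 -> inv=[6 3 7 6]
Step 5: demand=3,sold=3 ship[2->3]=3 ship[1->2]=3 ship[0->1]=3 prod=2 -> inv=[5 3 7 6]
Step 6: demand=3,sold=3 ship[2->3]=3 ship[1->2]=3 ship[0->1]=3 prod=2 -> inv=[4 3 7 6]

4 3 7 6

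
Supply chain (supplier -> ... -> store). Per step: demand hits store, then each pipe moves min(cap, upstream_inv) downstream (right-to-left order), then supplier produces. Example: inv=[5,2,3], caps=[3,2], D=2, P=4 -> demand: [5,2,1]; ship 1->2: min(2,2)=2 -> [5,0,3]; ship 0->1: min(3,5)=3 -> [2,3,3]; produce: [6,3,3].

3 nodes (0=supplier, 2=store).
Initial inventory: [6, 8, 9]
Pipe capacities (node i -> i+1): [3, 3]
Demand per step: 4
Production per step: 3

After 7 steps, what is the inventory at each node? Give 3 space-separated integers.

Step 1: demand=4,sold=4 ship[1->2]=3 ship[0->1]=3 prod=3 -> inv=[6 8 8]
Step 2: demand=4,sold=4 ship[1->2]=3 ship[0->1]=3 prod=3 -> inv=[6 8 7]
Step 3: demand=4,sold=4 ship[1->2]=3 ship[0->1]=3 prod=3 -> inv=[6 8 6]
Step 4: demand=4,sold=4 ship[1->2]=3 ship[0->1]=3 prod=3 -> inv=[6 8 5]
Step 5: demand=4,sold=4 ship[1->2]=3 ship[0->1]=3 prod=3 -> inv=[6 8 4]
Step 6: demand=4,sold=4 ship[1->2]=3 ship[0->1]=3 prod=3 -> inv=[6 8 3]
Step 7: demand=4,sold=3 ship[1->2]=3 ship[0->1]=3 prod=3 -> inv=[6 8 3]

6 8 3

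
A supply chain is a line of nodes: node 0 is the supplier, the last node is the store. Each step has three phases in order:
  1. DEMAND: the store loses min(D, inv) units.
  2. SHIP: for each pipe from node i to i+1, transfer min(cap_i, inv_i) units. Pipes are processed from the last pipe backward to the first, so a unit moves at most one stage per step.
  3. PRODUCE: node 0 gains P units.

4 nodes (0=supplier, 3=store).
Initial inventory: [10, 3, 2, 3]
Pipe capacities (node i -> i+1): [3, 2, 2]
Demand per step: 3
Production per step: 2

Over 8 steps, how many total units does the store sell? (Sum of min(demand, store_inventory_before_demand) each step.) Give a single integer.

Answer: 17

Derivation:
Step 1: sold=3 (running total=3) -> [9 4 2 2]
Step 2: sold=2 (running total=5) -> [8 5 2 2]
Step 3: sold=2 (running total=7) -> [7 6 2 2]
Step 4: sold=2 (running total=9) -> [6 7 2 2]
Step 5: sold=2 (running total=11) -> [5 8 2 2]
Step 6: sold=2 (running total=13) -> [4 9 2 2]
Step 7: sold=2 (running total=15) -> [3 10 2 2]
Step 8: sold=2 (running total=17) -> [2 11 2 2]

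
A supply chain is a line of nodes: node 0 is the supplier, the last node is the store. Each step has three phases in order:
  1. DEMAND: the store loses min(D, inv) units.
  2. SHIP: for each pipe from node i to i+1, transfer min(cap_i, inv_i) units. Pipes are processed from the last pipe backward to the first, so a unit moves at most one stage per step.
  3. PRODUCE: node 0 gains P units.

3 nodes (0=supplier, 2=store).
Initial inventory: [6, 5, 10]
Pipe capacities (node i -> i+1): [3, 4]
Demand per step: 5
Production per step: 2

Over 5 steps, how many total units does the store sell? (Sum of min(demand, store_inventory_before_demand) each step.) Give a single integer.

Step 1: sold=5 (running total=5) -> [5 4 9]
Step 2: sold=5 (running total=10) -> [4 3 8]
Step 3: sold=5 (running total=15) -> [3 3 6]
Step 4: sold=5 (running total=20) -> [2 3 4]
Step 5: sold=4 (running total=24) -> [2 2 3]

Answer: 24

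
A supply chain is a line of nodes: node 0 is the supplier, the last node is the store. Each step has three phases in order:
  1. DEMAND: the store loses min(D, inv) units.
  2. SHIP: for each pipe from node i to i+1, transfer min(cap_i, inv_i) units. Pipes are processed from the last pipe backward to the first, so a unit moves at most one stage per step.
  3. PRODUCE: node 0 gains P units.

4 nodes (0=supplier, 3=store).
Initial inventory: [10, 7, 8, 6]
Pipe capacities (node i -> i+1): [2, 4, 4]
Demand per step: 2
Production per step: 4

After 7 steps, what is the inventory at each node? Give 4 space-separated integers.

Step 1: demand=2,sold=2 ship[2->3]=4 ship[1->2]=4 ship[0->1]=2 prod=4 -> inv=[12 5 8 8]
Step 2: demand=2,sold=2 ship[2->3]=4 ship[1->2]=4 ship[0->1]=2 prod=4 -> inv=[14 3 8 10]
Step 3: demand=2,sold=2 ship[2->3]=4 ship[1->2]=3 ship[0->1]=2 prod=4 -> inv=[16 2 7 12]
Step 4: demand=2,sold=2 ship[2->3]=4 ship[1->2]=2 ship[0->1]=2 prod=4 -> inv=[18 2 5 14]
Step 5: demand=2,sold=2 ship[2->3]=4 ship[1->2]=2 ship[0->1]=2 prod=4 -> inv=[20 2 3 16]
Step 6: demand=2,sold=2 ship[2->3]=3 ship[1->2]=2 ship[0->1]=2 prod=4 -> inv=[22 2 2 17]
Step 7: demand=2,sold=2 ship[2->3]=2 ship[1->2]=2 ship[0->1]=2 prod=4 -> inv=[24 2 2 17]

24 2 2 17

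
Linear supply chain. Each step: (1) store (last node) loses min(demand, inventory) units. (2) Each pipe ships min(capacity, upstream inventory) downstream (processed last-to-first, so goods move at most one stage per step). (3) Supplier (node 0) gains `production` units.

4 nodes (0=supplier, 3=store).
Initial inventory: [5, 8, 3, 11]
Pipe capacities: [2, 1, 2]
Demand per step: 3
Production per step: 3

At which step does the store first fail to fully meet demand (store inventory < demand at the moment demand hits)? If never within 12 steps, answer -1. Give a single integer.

Step 1: demand=3,sold=3 ship[2->3]=2 ship[1->2]=1 ship[0->1]=2 prod=3 -> [6 9 2 10]
Step 2: demand=3,sold=3 ship[2->3]=2 ship[1->2]=1 ship[0->1]=2 prod=3 -> [7 10 1 9]
Step 3: demand=3,sold=3 ship[2->3]=1 ship[1->2]=1 ship[0->1]=2 prod=3 -> [8 11 1 7]
Step 4: demand=3,sold=3 ship[2->3]=1 ship[1->2]=1 ship[0->1]=2 prod=3 -> [9 12 1 5]
Step 5: demand=3,sold=3 ship[2->3]=1 ship[1->2]=1 ship[0->1]=2 prod=3 -> [10 13 1 3]
Step 6: demand=3,sold=3 ship[2->3]=1 ship[1->2]=1 ship[0->1]=2 prod=3 -> [11 14 1 1]
Step 7: demand=3,sold=1 ship[2->3]=1 ship[1->2]=1 ship[0->1]=2 prod=3 -> [12 15 1 1]
Step 8: demand=3,sold=1 ship[2->3]=1 ship[1->2]=1 ship[0->1]=2 prod=3 -> [13 16 1 1]
Step 9: demand=3,sold=1 ship[2->3]=1 ship[1->2]=1 ship[0->1]=2 prod=3 -> [14 17 1 1]
Step 10: demand=3,sold=1 ship[2->3]=1 ship[1->2]=1 ship[0->1]=2 prod=3 -> [15 18 1 1]
Step 11: demand=3,sold=1 ship[2->3]=1 ship[1->2]=1 ship[0->1]=2 prod=3 -> [16 19 1 1]
Step 12: demand=3,sold=1 ship[2->3]=1 ship[1->2]=1 ship[0->1]=2 prod=3 -> [17 20 1 1]
First stockout at step 7

7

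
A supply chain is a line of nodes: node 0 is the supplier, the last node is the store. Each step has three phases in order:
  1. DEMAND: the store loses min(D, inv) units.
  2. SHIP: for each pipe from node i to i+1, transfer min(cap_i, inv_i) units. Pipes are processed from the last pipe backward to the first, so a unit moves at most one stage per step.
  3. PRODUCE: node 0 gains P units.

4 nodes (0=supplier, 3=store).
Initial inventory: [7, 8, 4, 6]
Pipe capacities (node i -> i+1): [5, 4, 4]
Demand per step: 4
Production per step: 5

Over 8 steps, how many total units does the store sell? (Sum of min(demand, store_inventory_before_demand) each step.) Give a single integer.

Answer: 32

Derivation:
Step 1: sold=4 (running total=4) -> [7 9 4 6]
Step 2: sold=4 (running total=8) -> [7 10 4 6]
Step 3: sold=4 (running total=12) -> [7 11 4 6]
Step 4: sold=4 (running total=16) -> [7 12 4 6]
Step 5: sold=4 (running total=20) -> [7 13 4 6]
Step 6: sold=4 (running total=24) -> [7 14 4 6]
Step 7: sold=4 (running total=28) -> [7 15 4 6]
Step 8: sold=4 (running total=32) -> [7 16 4 6]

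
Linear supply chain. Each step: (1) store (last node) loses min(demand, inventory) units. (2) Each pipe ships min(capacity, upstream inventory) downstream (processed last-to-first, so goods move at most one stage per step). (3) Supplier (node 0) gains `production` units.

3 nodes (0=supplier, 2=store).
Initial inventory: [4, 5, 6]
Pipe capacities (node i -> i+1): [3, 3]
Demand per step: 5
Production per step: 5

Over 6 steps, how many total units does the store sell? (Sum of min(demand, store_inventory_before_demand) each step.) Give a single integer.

Answer: 21

Derivation:
Step 1: sold=5 (running total=5) -> [6 5 4]
Step 2: sold=4 (running total=9) -> [8 5 3]
Step 3: sold=3 (running total=12) -> [10 5 3]
Step 4: sold=3 (running total=15) -> [12 5 3]
Step 5: sold=3 (running total=18) -> [14 5 3]
Step 6: sold=3 (running total=21) -> [16 5 3]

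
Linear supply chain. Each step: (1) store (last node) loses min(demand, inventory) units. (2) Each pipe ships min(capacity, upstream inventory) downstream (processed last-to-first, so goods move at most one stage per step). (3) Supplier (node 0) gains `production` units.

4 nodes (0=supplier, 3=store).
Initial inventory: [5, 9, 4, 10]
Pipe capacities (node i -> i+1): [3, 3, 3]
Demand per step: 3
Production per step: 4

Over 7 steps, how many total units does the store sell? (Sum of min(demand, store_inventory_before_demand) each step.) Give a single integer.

Answer: 21

Derivation:
Step 1: sold=3 (running total=3) -> [6 9 4 10]
Step 2: sold=3 (running total=6) -> [7 9 4 10]
Step 3: sold=3 (running total=9) -> [8 9 4 10]
Step 4: sold=3 (running total=12) -> [9 9 4 10]
Step 5: sold=3 (running total=15) -> [10 9 4 10]
Step 6: sold=3 (running total=18) -> [11 9 4 10]
Step 7: sold=3 (running total=21) -> [12 9 4 10]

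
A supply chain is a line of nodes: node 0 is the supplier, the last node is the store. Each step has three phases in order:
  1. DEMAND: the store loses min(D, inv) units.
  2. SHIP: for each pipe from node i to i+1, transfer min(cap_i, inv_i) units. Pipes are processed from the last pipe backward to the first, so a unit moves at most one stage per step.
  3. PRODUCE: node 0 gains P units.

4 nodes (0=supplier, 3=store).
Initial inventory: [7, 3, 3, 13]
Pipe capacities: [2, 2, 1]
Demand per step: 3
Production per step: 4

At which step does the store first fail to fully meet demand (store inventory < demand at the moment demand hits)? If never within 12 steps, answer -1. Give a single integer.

Step 1: demand=3,sold=3 ship[2->3]=1 ship[1->2]=2 ship[0->1]=2 prod=4 -> [9 3 4 11]
Step 2: demand=3,sold=3 ship[2->3]=1 ship[1->2]=2 ship[0->1]=2 prod=4 -> [11 3 5 9]
Step 3: demand=3,sold=3 ship[2->3]=1 ship[1->2]=2 ship[0->1]=2 prod=4 -> [13 3 6 7]
Step 4: demand=3,sold=3 ship[2->3]=1 ship[1->2]=2 ship[0->1]=2 prod=4 -> [15 3 7 5]
Step 5: demand=3,sold=3 ship[2->3]=1 ship[1->2]=2 ship[0->1]=2 prod=4 -> [17 3 8 3]
Step 6: demand=3,sold=3 ship[2->3]=1 ship[1->2]=2 ship[0->1]=2 prod=4 -> [19 3 9 1]
Step 7: demand=3,sold=1 ship[2->3]=1 ship[1->2]=2 ship[0->1]=2 prod=4 -> [21 3 10 1]
Step 8: demand=3,sold=1 ship[2->3]=1 ship[1->2]=2 ship[0->1]=2 prod=4 -> [23 3 11 1]
Step 9: demand=3,sold=1 ship[2->3]=1 ship[1->2]=2 ship[0->1]=2 prod=4 -> [25 3 12 1]
Step 10: demand=3,sold=1 ship[2->3]=1 ship[1->2]=2 ship[0->1]=2 prod=4 -> [27 3 13 1]
Step 11: demand=3,sold=1 ship[2->3]=1 ship[1->2]=2 ship[0->1]=2 prod=4 -> [29 3 14 1]
Step 12: demand=3,sold=1 ship[2->3]=1 ship[1->2]=2 ship[0->1]=2 prod=4 -> [31 3 15 1]
First stockout at step 7

7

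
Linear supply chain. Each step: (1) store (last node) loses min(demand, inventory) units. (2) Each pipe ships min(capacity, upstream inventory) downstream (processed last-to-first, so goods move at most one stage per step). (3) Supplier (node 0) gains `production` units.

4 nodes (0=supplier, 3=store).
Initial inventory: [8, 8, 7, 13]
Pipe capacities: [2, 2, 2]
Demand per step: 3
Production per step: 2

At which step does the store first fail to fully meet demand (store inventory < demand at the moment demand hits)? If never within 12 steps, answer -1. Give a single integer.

Step 1: demand=3,sold=3 ship[2->3]=2 ship[1->2]=2 ship[0->1]=2 prod=2 -> [8 8 7 12]
Step 2: demand=3,sold=3 ship[2->3]=2 ship[1->2]=2 ship[0->1]=2 prod=2 -> [8 8 7 11]
Step 3: demand=3,sold=3 ship[2->3]=2 ship[1->2]=2 ship[0->1]=2 prod=2 -> [8 8 7 10]
Step 4: demand=3,sold=3 ship[2->3]=2 ship[1->2]=2 ship[0->1]=2 prod=2 -> [8 8 7 9]
Step 5: demand=3,sold=3 ship[2->3]=2 ship[1->2]=2 ship[0->1]=2 prod=2 -> [8 8 7 8]
Step 6: demand=3,sold=3 ship[2->3]=2 ship[1->2]=2 ship[0->1]=2 prod=2 -> [8 8 7 7]
Step 7: demand=3,sold=3 ship[2->3]=2 ship[1->2]=2 ship[0->1]=2 prod=2 -> [8 8 7 6]
Step 8: demand=3,sold=3 ship[2->3]=2 ship[1->2]=2 ship[0->1]=2 prod=2 -> [8 8 7 5]
Step 9: demand=3,sold=3 ship[2->3]=2 ship[1->2]=2 ship[0->1]=2 prod=2 -> [8 8 7 4]
Step 10: demand=3,sold=3 ship[2->3]=2 ship[1->2]=2 ship[0->1]=2 prod=2 -> [8 8 7 3]
Step 11: demand=3,sold=3 ship[2->3]=2 ship[1->2]=2 ship[0->1]=2 prod=2 -> [8 8 7 2]
Step 12: demand=3,sold=2 ship[2->3]=2 ship[1->2]=2 ship[0->1]=2 prod=2 -> [8 8 7 2]
First stockout at step 12

12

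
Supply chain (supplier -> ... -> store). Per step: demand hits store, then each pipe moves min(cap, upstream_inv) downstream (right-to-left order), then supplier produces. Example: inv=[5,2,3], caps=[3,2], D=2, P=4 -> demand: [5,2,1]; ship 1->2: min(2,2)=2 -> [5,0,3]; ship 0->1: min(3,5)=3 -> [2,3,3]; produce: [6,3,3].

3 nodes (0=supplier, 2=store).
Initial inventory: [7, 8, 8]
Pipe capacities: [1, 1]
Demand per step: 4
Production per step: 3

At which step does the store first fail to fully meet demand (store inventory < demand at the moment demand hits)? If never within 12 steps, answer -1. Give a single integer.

Step 1: demand=4,sold=4 ship[1->2]=1 ship[0->1]=1 prod=3 -> [9 8 5]
Step 2: demand=4,sold=4 ship[1->2]=1 ship[0->1]=1 prod=3 -> [11 8 2]
Step 3: demand=4,sold=2 ship[1->2]=1 ship[0->1]=1 prod=3 -> [13 8 1]
Step 4: demand=4,sold=1 ship[1->2]=1 ship[0->1]=1 prod=3 -> [15 8 1]
Step 5: demand=4,sold=1 ship[1->2]=1 ship[0->1]=1 prod=3 -> [17 8 1]
Step 6: demand=4,sold=1 ship[1->2]=1 ship[0->1]=1 prod=3 -> [19 8 1]
Step 7: demand=4,sold=1 ship[1->2]=1 ship[0->1]=1 prod=3 -> [21 8 1]
Step 8: demand=4,sold=1 ship[1->2]=1 ship[0->1]=1 prod=3 -> [23 8 1]
Step 9: demand=4,sold=1 ship[1->2]=1 ship[0->1]=1 prod=3 -> [25 8 1]
Step 10: demand=4,sold=1 ship[1->2]=1 ship[0->1]=1 prod=3 -> [27 8 1]
Step 11: demand=4,sold=1 ship[1->2]=1 ship[0->1]=1 prod=3 -> [29 8 1]
Step 12: demand=4,sold=1 ship[1->2]=1 ship[0->1]=1 prod=3 -> [31 8 1]
First stockout at step 3

3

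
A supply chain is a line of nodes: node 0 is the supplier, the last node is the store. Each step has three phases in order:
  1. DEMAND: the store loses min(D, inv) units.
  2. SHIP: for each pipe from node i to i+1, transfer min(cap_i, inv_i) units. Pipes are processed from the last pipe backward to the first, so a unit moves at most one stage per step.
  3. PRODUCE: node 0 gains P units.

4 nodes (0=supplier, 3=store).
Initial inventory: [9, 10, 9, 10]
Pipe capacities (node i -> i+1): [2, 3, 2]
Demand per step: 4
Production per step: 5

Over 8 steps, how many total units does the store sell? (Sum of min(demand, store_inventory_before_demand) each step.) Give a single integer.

Answer: 24

Derivation:
Step 1: sold=4 (running total=4) -> [12 9 10 8]
Step 2: sold=4 (running total=8) -> [15 8 11 6]
Step 3: sold=4 (running total=12) -> [18 7 12 4]
Step 4: sold=4 (running total=16) -> [21 6 13 2]
Step 5: sold=2 (running total=18) -> [24 5 14 2]
Step 6: sold=2 (running total=20) -> [27 4 15 2]
Step 7: sold=2 (running total=22) -> [30 3 16 2]
Step 8: sold=2 (running total=24) -> [33 2 17 2]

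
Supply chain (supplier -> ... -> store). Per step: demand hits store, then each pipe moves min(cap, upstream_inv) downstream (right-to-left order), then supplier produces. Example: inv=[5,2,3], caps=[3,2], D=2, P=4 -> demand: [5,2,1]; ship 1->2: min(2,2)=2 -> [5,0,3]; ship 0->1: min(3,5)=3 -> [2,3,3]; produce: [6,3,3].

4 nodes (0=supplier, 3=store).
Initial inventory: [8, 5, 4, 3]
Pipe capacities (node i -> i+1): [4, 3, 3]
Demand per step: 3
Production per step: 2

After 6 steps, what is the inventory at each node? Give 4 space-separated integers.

Step 1: demand=3,sold=3 ship[2->3]=3 ship[1->2]=3 ship[0->1]=4 prod=2 -> inv=[6 6 4 3]
Step 2: demand=3,sold=3 ship[2->3]=3 ship[1->2]=3 ship[0->1]=4 prod=2 -> inv=[4 7 4 3]
Step 3: demand=3,sold=3 ship[2->3]=3 ship[1->2]=3 ship[0->1]=4 prod=2 -> inv=[2 8 4 3]
Step 4: demand=3,sold=3 ship[2->3]=3 ship[1->2]=3 ship[0->1]=2 prod=2 -> inv=[2 7 4 3]
Step 5: demand=3,sold=3 ship[2->3]=3 ship[1->2]=3 ship[0->1]=2 prod=2 -> inv=[2 6 4 3]
Step 6: demand=3,sold=3 ship[2->3]=3 ship[1->2]=3 ship[0->1]=2 prod=2 -> inv=[2 5 4 3]

2 5 4 3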